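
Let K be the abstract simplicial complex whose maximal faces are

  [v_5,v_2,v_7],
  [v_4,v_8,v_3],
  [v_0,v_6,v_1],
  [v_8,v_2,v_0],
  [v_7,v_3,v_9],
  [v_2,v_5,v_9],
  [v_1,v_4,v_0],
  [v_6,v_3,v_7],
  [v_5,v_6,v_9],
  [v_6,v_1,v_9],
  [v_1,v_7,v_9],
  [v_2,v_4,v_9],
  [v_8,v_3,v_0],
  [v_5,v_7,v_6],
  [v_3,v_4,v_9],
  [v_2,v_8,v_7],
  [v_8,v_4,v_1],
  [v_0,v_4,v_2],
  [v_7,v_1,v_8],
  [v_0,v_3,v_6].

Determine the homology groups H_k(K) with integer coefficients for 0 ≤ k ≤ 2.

Take the total order v_0 < v_1 < v_2 < v_3 < v_4 < v_5 < v_6 < v_7 < v_8 < v_9 on the vertex set. Then K (dimension 2) consists of the simplices:

  0-simplices (10): [v_0], [v_1], [v_2], [v_3], [v_4], [v_5], [v_6], [v_7], [v_8], [v_9]
  1-simplices (30): (30 of them)
  2-simplices (20): (20 of them)

so the chain groups are C_0 ≅ Z^10, C_1 ≅ Z^30, C_2 ≅ Z^20.

Boundary ∂_1: C_1 → C_0 is given by ∂[p,q] = [q] − [p].
The 10×30 boundary matrix has rank 9 and Smith normal form diag(1,1,1,1,1,1,1,1,1).

Boundary ∂_2: C_2 → C_1 maps a triangle to the signed sum of its edges. For instance
  ∂[v_2,v_7,v_8] = [v_7,v_8] − [v_2,v_8] + [v_2,v_7],
  ∂[v_3,v_4,v_8] = [v_4,v_8] − [v_3,v_8] + [v_3,v_4].
The 30×20 boundary matrix has rank 20 and Smith normal form diag(1,1,1,1,1,1,1,1,1,1,1,1,1,1,1,1,1,1,1,2).

Now H_k = ker ∂_k / im ∂_{k+1}, so:

  H_0: rank C_0 − rank ∂_1 = 10 − 9 = 1, and the invariant factors of ∂_1 are all 1, so H_0 ≅ Z.
  H_1: rank ker ∂_1 − rank ∂_2 = (30 − 9) − 20 = 1, and ∂_2 has invariant factor 2 > 1, so H_1 ≅ Z ⊕ Z/2.
  H_2: rank ker ∂_2 − rank ∂_3 = (20 − 20) − 0 = 0, and there is no ∂_3, so H_2 ≅ 0.

(K is a triangulation of the Klein bottle.)

H_0 = Z,  H_1 = Z ⊕ Z/2,  H_2 = 0.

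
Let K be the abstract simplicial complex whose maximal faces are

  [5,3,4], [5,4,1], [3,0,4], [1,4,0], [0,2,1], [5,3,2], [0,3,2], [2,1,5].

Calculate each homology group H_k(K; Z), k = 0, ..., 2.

H_0 = Z,  H_1 = 0,  H_2 = Z.

We work with the vertex ordering 0 < 1 < 2 < 3 < 4 < 5. The simplices of K, each written with vertices in increasing order, are:

  0-simplices (6): [0], [1], [2], [3], [4], [5]
  1-simplices (12): [0,1], [0,2], [0,3], [0,4], [1,2], [1,4], [1,5], [2,3], [2,5], [3,4], [3,5], [4,5]
  2-simplices (8): [0,1,2], [0,1,4], [0,2,3], [0,3,4], [1,2,5], [1,4,5], [2,3,5], [3,4,5]

so the chain groups are C_0 ≅ Z^6, C_1 ≅ Z^12, C_2 ≅ Z^8.

The boundary map ∂_1: C_1 → C_0 sends each edge [p,q] (with p < q) to q − p. For instance
  ∂[2,3] = [3] − [2].
The 6×12 boundary matrix has rank 5 and Smith normal form diag(1,1,1,1,1).

The boundary map ∂_2: C_2 → C_1 sends each 2-simplex [p,q,r] to [q,r] − [p,r] + [p,q]. For instance
  ∂[0,3,4] = [3,4] − [0,4] + [0,3],
  ∂[1,4,5] = [4,5] − [1,5] + [1,4].
The resulting 12×8 matrix has rank 7, and its Smith normal form has invariant factors (1,1,1,1,1,1,1).

Reading off H_k = ker ∂_k / im ∂_{k+1}:

  H_0: rank C_0 − rank ∂_1 = 6 − 5 = 1, and the invariant factors of ∂_1 are all 1, so H_0 ≅ Z.
  H_1: rank ker ∂_1 − rank ∂_2 = (12 − 5) − 7 = 0, and the invariant factors of ∂_2 are all 1, so H_1 ≅ 0.
  H_2: rank ker ∂_2 − rank ∂_3 = (8 − 7) − 0 = 1, and there is no ∂_3, so H_2 ≅ Z.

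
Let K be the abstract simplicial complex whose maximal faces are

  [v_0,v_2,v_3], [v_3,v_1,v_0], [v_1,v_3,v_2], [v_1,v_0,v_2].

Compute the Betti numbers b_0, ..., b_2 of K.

Order the vertices as v_0 < v_1 < v_2 < v_3. Listing each simplex with vertices in this order, K has dimension 2 with simplices:

  0-simplices (4): [v_0], [v_1], [v_2], [v_3]
  1-simplices (6): [v_0,v_1], [v_0,v_2], [v_0,v_3], [v_1,v_2], [v_1,v_3], [v_2,v_3]
  2-simplices (4): [v_0,v_1,v_2], [v_0,v_1,v_3], [v_0,v_2,v_3], [v_1,v_2,v_3]

giving chain groups C_0 ≅ Z^4, C_1 ≅ Z^6, C_2 ≅ Z^4.

Boundary ∂_1: C_1 → C_0 maps an edge to its endpoints' difference, ∂[p,q] = q − p.
The 4×6 boundary matrix has rank 3 and Smith normal form diag(1,1,1).

∂_2: C_2 → C_1 maps a triangle to the signed sum of its edges. For instance
  ∂[v_0,v_1,v_3] = [v_1,v_3] − [v_0,v_3] + [v_0,v_1],
  ∂[v_0,v_2,v_3] = [v_2,v_3] − [v_0,v_3] + [v_0,v_2].
This gives a 6×4 integer matrix of rank 3; reducing to Smith normal form yields diagonal entries (1,1,1).

Reading off H_k = ker ∂_k / im ∂_{k+1}:

  H_0: rank C_0 − rank ∂_1 = 4 − 3 = 1, and the invariant factors of ∂_1 are all 1, so H_0 ≅ Z.
  H_1: rank ker ∂_1 − rank ∂_2 = (6 − 3) − 3 = 0, and the invariant factors of ∂_2 are all 1, so H_1 ≅ 0.
  H_2: rank ker ∂_2 − rank ∂_3 = (4 − 3) − 0 = 1, and there is no ∂_3, so H_2 ≅ Z.

As a check, the Euler characteristic is 4 − 6 + 4 = 2, which agrees with 1 − 0 + 1 = 2.

Hence the Betti numbers are b_0 = 1, b_1 = 0, b_2 = 1.

b_0 = 1, b_1 = 0, b_2 = 1.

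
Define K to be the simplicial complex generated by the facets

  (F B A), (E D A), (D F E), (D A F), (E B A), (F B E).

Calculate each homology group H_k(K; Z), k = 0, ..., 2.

We work with the vertex ordering A < B < D < E < F. The simplices of K, each written with vertices in increasing order, are:

  0-simplices (5): A, B, D, E, F
  1-simplices (9): AB, AD, AE, AF, BE, BF, DE, DF, EF
  2-simplices (6): ABE, ABF, ADE, ADF, BEF, DEF

Hence C_0 ≅ Z^5, C_1 ≅ Z^9, C_2 ≅ Z^6.

Boundary ∂_1: C_1 → C_0 maps an edge to its endpoints' difference, ∂[p,q] = q − p.
The 5×9 boundary matrix has rank 4 and Smith normal form diag(1,1,1,1).

The boundary map ∂_2: C_2 → C_1 maps a triangle to the signed sum of its edges. For instance
  ∂ADE = DE − AE + AD,
  ∂DEF = EF − DF + DE.
The 9×6 boundary matrix has rank 5 and Smith normal form diag(1,1,1,1,1).

Reading off H_k = ker ∂_k / im ∂_{k+1}:

  H_0: rank C_0 − rank ∂_1 = 5 − 4 = 1, and the invariant factors of ∂_1 are all 1, so H_0 ≅ Z.
  H_1: rank ker ∂_1 − rank ∂_2 = (9 − 4) − 5 = 0, and the invariant factors of ∂_2 are all 1, so H_1 ≅ 0.
  H_2: rank ker ∂_2 − rank ∂_3 = (6 − 5) − 0 = 1, and there is no ∂_3, so H_2 ≅ Z.

H_0 = Z,  H_1 = 0,  H_2 = Z.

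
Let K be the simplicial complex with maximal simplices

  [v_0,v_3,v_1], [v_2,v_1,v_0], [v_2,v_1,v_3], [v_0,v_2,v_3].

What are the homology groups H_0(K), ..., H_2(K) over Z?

K has 4 vertices, 6 edges, 4 triangles.
rank ∂_0 = 0, rank ∂_1 = 3 ⇒ b_0 = 4 − 0 − 3 = 1; all invariant factors of ∂_1 are 1 so no torsion. So H_0 = Z.
rank ∂_1 = 3, rank ∂_2 = 3 ⇒ b_1 = 6 − 3 − 3 = 0; all invariant factors of ∂_2 are 1 so no torsion. So H_1 = 0.
rank ∂_2 = 3, rank ∂_3 = 0 ⇒ b_2 = 4 − 3 − 0 = 1. So H_2 = Z.

H_0 = Z,  H_1 = 0,  H_2 = Z.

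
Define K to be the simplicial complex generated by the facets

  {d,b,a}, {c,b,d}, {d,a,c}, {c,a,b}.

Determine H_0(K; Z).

H_0 = Z.

K has 4 vertices, 6 edges, 4 triangles.
rank ∂_0 = 0, rank ∂_1 = 3 ⇒ b_0 = 4 − 0 − 3 = 1; all invariant factors of ∂_1 are 1 so no torsion. So H_0 ≅ Z.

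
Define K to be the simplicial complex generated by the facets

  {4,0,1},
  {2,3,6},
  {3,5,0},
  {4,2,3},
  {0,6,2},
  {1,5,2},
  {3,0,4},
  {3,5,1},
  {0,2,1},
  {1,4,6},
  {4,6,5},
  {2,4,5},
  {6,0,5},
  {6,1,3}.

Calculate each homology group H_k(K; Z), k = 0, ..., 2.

We work with the vertex ordering 0 < 1 < 2 < 3 < 4 < 5 < 6. The simplices of K, each written with vertices in increasing order, are:

  0-simplices (7): [0], [1], [2], [3], [4], [5], [6]
  1-simplices (21): [0,1], [0,2], [0,3], [0,4], [0,5], [0,6], [1,2], [1,3], [1,4], [1,5], [1,6], [2,3], [2,4], [2,5], [2,6], [3,4], [3,5], [3,6], [4,5], [4,6], [5,6]
  2-simplices (14): [0,1,2], [0,1,4], [0,2,6], [0,3,4], [0,3,5], [0,5,6], [1,2,5], [1,3,5], [1,3,6], [1,4,6], [2,3,4], [2,3,6], [2,4,5], [4,5,6]

so the chain groups are C_0 ≅ Z^7, C_1 ≅ Z^21, C_2 ≅ Z^14.

Boundary ∂_1: C_1 → C_0 is given by ∂[p,q] = [q] − [p].
The resulting 7×21 matrix has rank 6, and its Smith normal form has invariant factors (1,1,1,1,1,1).

The boundary map ∂_2: C_2 → C_1 acts by ∂[p,q,r] = [q,r] − [p,r] + [p,q]. For instance
  ∂[2,4,5] = [4,5] − [2,5] + [2,4],
  ∂[4,5,6] = [5,6] − [4,6] + [4,5].
The 21×14 boundary matrix has rank 13 and Smith normal form diag(1,1,1,1,1,1,1,1,1,1,1,1,1).

Now H_k = ker ∂_k / im ∂_{k+1}, so:

  H_0: rank C_0 − rank ∂_1 = 7 − 6 = 1, and the invariant factors of ∂_1 are all 1, so H_0 = Z.
  H_1: rank ker ∂_1 − rank ∂_2 = (21 − 6) − 13 = 2, and the invariant factors of ∂_2 are all 1, so H_1 = Z^2.
  H_2: rank ker ∂_2 − rank ∂_3 = (14 − 13) − 0 = 1, and there is no ∂_3, so H_2 = Z.

(K is a triangulation of the torus T^2.)

H_0 ≅ Z,  H_1 ≅ Z^2,  H_2 ≅ Z.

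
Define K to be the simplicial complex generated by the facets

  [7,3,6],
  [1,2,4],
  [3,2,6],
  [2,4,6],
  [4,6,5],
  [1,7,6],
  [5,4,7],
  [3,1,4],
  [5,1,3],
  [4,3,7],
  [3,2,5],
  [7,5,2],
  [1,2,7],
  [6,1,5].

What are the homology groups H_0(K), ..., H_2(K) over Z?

H_0 ≅ Z,  H_1 ≅ Z^2,  H_2 ≅ Z.

Fix the vertex order 1 < 2 < 3 < 4 < 5 < 6 < 7 and write every simplex with vertices in increasing order. Then dim K = 2 and the simplices of K are:

  0-simplices (7): [1], [2], [3], [4], [5], [6], [7]
  1-simplices (21): [1,2], [1,3], [1,4], [1,5], [1,6], [1,7], [2,3], [2,4], [2,5], [2,6], [2,7], [3,4], [3,5], [3,6], [3,7], [4,5], [4,6], [4,7], [5,6], [5,7], [6,7]
  2-simplices (14): [1,2,4], [1,2,7], [1,3,4], [1,3,5], [1,5,6], [1,6,7], [2,3,5], [2,3,6], [2,4,6], [2,5,7], [3,4,7], [3,6,7], [4,5,6], [4,5,7]

Hence C_0 ≅ Z^7, C_1 ≅ Z^21, C_2 ≅ Z^14.

∂_1: C_1 → C_0 sends each edge [p,q] (with p < q) to q − p.
This gives a 7×21 integer matrix of rank 6; reducing to Smith normal form yields diagonal entries (1,1,1,1,1,1).

∂_2: C_2 → C_1 acts by ∂[p,q,r] = [q,r] − [p,r] + [p,q]. For instance
  ∂[1,2,7] = [2,7] − [1,7] + [1,2],
  ∂[2,3,6] = [3,6] − [2,6] + [2,3].
The 21×14 boundary matrix has rank 13 and Smith normal form diag(1,1,1,1,1,1,1,1,1,1,1,1,1).

Reading off H_k = ker ∂_k / im ∂_{k+1}:

  H_0: rank C_0 − rank ∂_1 = 7 − 6 = 1, and the invariant factors of ∂_1 are all 1, so H_0 ≅ Z.
  H_1: rank ker ∂_1 − rank ∂_2 = (21 − 6) − 13 = 2, and the invariant factors of ∂_2 are all 1, so H_1 ≅ Z^2.
  H_2: rank ker ∂_2 − rank ∂_3 = (14 − 13) − 0 = 1, and there is no ∂_3, so H_2 ≅ Z.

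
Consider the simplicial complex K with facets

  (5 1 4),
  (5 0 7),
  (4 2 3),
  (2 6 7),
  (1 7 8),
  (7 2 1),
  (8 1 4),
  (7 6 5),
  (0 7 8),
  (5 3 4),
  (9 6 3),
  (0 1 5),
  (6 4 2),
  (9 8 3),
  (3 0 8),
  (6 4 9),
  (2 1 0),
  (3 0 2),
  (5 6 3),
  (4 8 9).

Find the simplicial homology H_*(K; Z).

H_0 ≅ Z,  H_1 ≅ Z ⊕ Z/2,  H_2 = 0.

We work with the vertex ordering 0 < 1 < 2 < 3 < 4 < 5 < 6 < 7 < 8 < 9. The simplices of K, each written with vertices in increasing order, are:

  0-simplices (10): [0], [1], [2], [3], [4], [5], [6], [7], [8], [9]
  1-simplices (30): (30 of them)
  2-simplices (20): (20 of them)

giving chain groups C_0 ≅ Z^10, C_1 ≅ Z^30, C_2 ≅ Z^20.

The boundary map ∂_1: C_1 → C_0 sends each edge [p,q] (with p < q) to q − p. For instance
  ∂[0,2] = [2] − [0].
The 10×30 boundary matrix has rank 9 and Smith normal form diag(1,1,1,1,1,1,1,1,1).

∂_2: C_2 → C_1 maps a triangle to the signed sum of its edges. For instance
  ∂[3,8,9] = [8,9] − [3,9] + [3,8],
  ∂[0,1,5] = [1,5] − [0,5] + [0,1].
This gives a 30×20 integer matrix of rank 20; reducing to Smith normal form yields diagonal entries (1,1,1,1,1,1,1,1,1,1,1,1,1,1,1,1,1,1,1,2).

From H_k ≅ ker(∂_k) / im(∂_{k+1}) we obtain:

  H_0: rank C_0 − rank ∂_1 = 10 − 9 = 1, and the invariant factors of ∂_1 are all 1, so H_0 ≅ Z.
  H_1: rank ker ∂_1 − rank ∂_2 = (30 − 9) − 20 = 1, and ∂_2 has invariant factor 2 > 1, so H_1 ≅ Z ⊕ Z/2.
  H_2: rank ker ∂_2 − rank ∂_3 = (20 − 20) − 0 = 0, and there is no ∂_3, so H_2 ≅ 0.

As a check, the Euler characteristic is 10 − 30 + 20 = 0, which agrees with 1 − 1 + 0 = 0.
(K is a triangulation of the Klein bottle.)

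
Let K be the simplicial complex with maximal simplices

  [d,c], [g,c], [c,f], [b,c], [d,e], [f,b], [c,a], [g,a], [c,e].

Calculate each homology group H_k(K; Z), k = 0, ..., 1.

Fix the vertex order a < b < c < d < e < f < g and write every simplex with vertices in increasing order. Then dim K = 1 and the simplices of K are:

  0-simplices (7): a, b, c, d, e, f, g
  1-simplices (9): ac, ag, bc, bf, cd, ce, cf, cg, de

giving chain groups C_0 ≅ Z^7, C_1 ≅ Z^9.

Boundary ∂_1: C_1 → C_0 maps an edge to its endpoints' difference, ∂[p,q] = q − p. For instance
  ∂cf = f − c.
The 7×9 boundary matrix has rank 6 and Smith normal form diag(1,1,1,1,1,1).

From H_k ≅ ker(∂_k) / im(∂_{k+1}) we obtain:

  H_0: rank C_0 − rank ∂_1 = 7 − 6 = 1, and the invariant factors of ∂_1 are all 1, so H_0 = Z.
  H_1: rank ker ∂_1 − rank ∂_2 = (9 − 6) − 0 = 3, and there is no ∂_2, so H_1 = Z^3.

As a check, the Euler characteristic is 7 − 9 = -2, which agrees with 1 − 3 = -2.

H_0 ≅ Z,  H_1 ≅ Z^3.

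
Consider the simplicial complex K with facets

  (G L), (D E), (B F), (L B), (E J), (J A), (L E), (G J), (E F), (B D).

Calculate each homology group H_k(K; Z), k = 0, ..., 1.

Take the total order A < B < D < E < F < G < J < L on the vertex set. Then K (dimension 1) consists of the simplices:

  0-simplices (8): A, B, D, E, F, G, J, L
  1-simplices (10): AJ, BD, BF, BL, DE, EF, EJ, EL, GJ, GL

giving chain groups C_0 ≅ Z^8, C_1 ≅ Z^10.

The boundary map ∂_1: C_1 → C_0 is given by ∂[p,q] = [q] − [p].
The 8×10 boundary matrix has rank 7 and Smith normal form diag(1,1,1,1,1,1,1).

Reading off H_k = ker ∂_k / im ∂_{k+1}:

  H_0: rank C_0 − rank ∂_1 = 8 − 7 = 1, and the invariant factors of ∂_1 are all 1, so H_0 ≅ Z.
  H_1: rank ker ∂_1 − rank ∂_2 = (10 − 7) − 0 = 3, and there is no ∂_2, so H_1 ≅ Z^3.

H_0 = Z,  H_1 = Z^3.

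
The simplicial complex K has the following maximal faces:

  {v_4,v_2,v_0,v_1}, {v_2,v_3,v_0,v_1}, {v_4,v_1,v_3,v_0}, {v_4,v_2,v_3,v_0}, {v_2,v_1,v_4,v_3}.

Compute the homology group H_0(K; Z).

H_0 = Z.

Fix the vertex order v_0 < v_1 < v_2 < v_3 < v_4 and write every simplex with vertices in increasing order. Then dim K = 3 and the simplices of K are:

  0-simplices (5): [v_0], [v_1], [v_2], [v_3], [v_4]
  1-simplices (10): [v_0,v_1], [v_0,v_2], [v_0,v_3], [v_0,v_4], [v_1,v_2], [v_1,v_3], [v_1,v_4], [v_2,v_3], [v_2,v_4], [v_3,v_4]
  2-simplices (10): [v_0,v_1,v_2], [v_0,v_1,v_3], [v_0,v_1,v_4], [v_0,v_2,v_3], [v_0,v_2,v_4], [v_0,v_3,v_4], [v_1,v_2,v_3], [v_1,v_2,v_4], [v_1,v_3,v_4], [v_2,v_3,v_4]
  3-simplices (5): [v_0,v_1,v_2,v_3], [v_0,v_1,v_2,v_4], [v_0,v_1,v_3,v_4], [v_0,v_2,v_3,v_4], [v_1,v_2,v_3,v_4]

Hence C_0 ≅ Z^5, C_1 ≅ Z^10, C_2 ≅ Z^10, C_3 ≅ Z^5.

Boundary ∂_1: C_1 → C_0 maps an edge to its endpoints' difference, ∂[p,q] = q − p. For instance
  ∂[v_2,v_4] = [v_4] − [v_2].
As a 5×10 matrix over Z this has rank 4, with invariant factors (1,1,1,1).

∂_2: C_2 → C_1 maps a triangle to the signed sum of its edges. For instance
  ∂[v_1,v_2,v_3] = [v_2,v_3] − [v_1,v_3] + [v_1,v_2],
  ∂[v_0,v_1,v_3] = [v_1,v_3] − [v_0,v_3] + [v_0,v_1].
The 10×10 boundary matrix has rank 6 and Smith normal form diag(1,1,1,1,1,1).

The boundary map ∂_3: C_3 → C_2 sends each 3-simplex σ to the alternating sum Σ_i (−1)^i (σ with its i-th vertex removed). For instance
  ∂[v_0,v_1,v_3,v_4] = [v_1,v_3,v_4] − [v_0,v_3,v_4] + [v_0,v_1,v_4] − [v_0,v_1,v_3],
  ∂[v_1,v_2,v_3,v_4] = [v_2,v_3,v_4] − [v_1,v_3,v_4] + [v_1,v_2,v_4] − [v_1,v_2,v_3].
This gives a 10×5 integer matrix of rank 4; reducing to Smith normal form yields diagonal entries (1,1,1,1).

Now H_k = ker ∂_k / im ∂_{k+1}, so:

  H_0: rank C_0 − rank ∂_1 = 5 − 4 = 1, and the invariant factors of ∂_1 are all 1, so H_0 = Z.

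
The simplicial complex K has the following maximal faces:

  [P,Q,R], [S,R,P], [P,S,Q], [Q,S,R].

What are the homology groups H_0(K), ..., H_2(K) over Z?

H_0 ≅ Z,  H_1 = 0,  H_2 ≅ Z.

Fix the vertex order P < Q < R < S and write every simplex with vertices in increasing order. Then dim K = 2 and the simplices of K are:

  0-simplices (4): P, Q, R, S
  1-simplices (6): PQ, PR, PS, QR, QS, RS
  2-simplices (4): PQR, PQS, PRS, QRS

Hence C_0 ≅ Z^4, C_1 ≅ Z^6, C_2 ≅ Z^4.

The boundary map ∂_1: C_1 → C_0 maps an edge to its endpoints' difference, ∂[p,q] = q − p. For instance
  ∂PS = S − P.
The 4×6 boundary matrix has rank 3 and Smith normal form diag(1,1,1).

The boundary map ∂_2: C_2 → C_1 sends each 2-simplex [p,q,r] to [q,r] − [p,r] + [p,q]. For instance
  ∂PQS = QS − PS + PQ,
  ∂PRS = RS − PS + PR.
As a 6×4 matrix over Z this has rank 3, with invariant factors (1,1,1).

From H_k ≅ ker(∂_k) / im(∂_{k+1}) we obtain:

  H_0: rank C_0 − rank ∂_1 = 4 − 3 = 1, and the invariant factors of ∂_1 are all 1, so H_0 ≅ Z.
  H_1: rank ker ∂_1 − rank ∂_2 = (6 − 3) − 3 = 0, and the invariant factors of ∂_2 are all 1, so H_1 ≅ 0.
  H_2: rank ker ∂_2 − rank ∂_3 = (4 − 3) − 0 = 1, and there is no ∂_3, so H_2 ≅ Z.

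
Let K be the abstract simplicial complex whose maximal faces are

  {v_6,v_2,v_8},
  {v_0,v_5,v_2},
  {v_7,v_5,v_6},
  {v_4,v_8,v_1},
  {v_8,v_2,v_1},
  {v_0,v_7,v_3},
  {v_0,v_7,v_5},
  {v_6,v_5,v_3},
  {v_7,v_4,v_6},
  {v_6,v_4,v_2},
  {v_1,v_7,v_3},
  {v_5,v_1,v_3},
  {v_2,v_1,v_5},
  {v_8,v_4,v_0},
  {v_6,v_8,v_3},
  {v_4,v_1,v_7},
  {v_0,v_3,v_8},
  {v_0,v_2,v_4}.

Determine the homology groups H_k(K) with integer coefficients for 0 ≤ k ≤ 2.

H_0 ≅ Z,  H_1 ≅ Z ⊕ Z/2,  H_2 = 0.

Fix the vertex order v_0 < v_1 < v_2 < v_3 < v_4 < v_5 < v_6 < v_7 < v_8 and write every simplex with vertices in increasing order. Then dim K = 2 and the simplices of K are:

  0-simplices (9): [v_0], [v_1], [v_2], [v_3], [v_4], [v_5], [v_6], [v_7], [v_8]
  1-simplices (27): (27 of them)
  2-simplices (18): (18 of them)

giving chain groups C_0 ≅ Z^9, C_1 ≅ Z^27, C_2 ≅ Z^18.

∂_1: C_1 → C_0 sends each edge [p,q] (with p < q) to q − p. For instance
  ∂[v_0,v_2] = [v_2] − [v_0].
The resulting 9×27 matrix has rank 8, and its Smith normal form has invariant factors (1,1,1,1,1,1,1,1).

Boundary ∂_2: C_2 → C_1 acts by ∂[p,q,r] = [q,r] − [p,r] + [p,q]. For instance
  ∂[v_3,v_5,v_6] = [v_5,v_6] − [v_3,v_6] + [v_3,v_5],
  ∂[v_2,v_6,v_8] = [v_6,v_8] − [v_2,v_8] + [v_2,v_6].
As a 27×18 matrix over Z this has rank 18, with invariant factors (1,1,1,1,1,1,1,1,1,1,1,1,1,1,1,1,1,2).

Computing H_k = (kernel of ∂_k) / (image of ∂_{k+1}):

  H_0: rank C_0 − rank ∂_1 = 9 − 8 = 1, and the invariant factors of ∂_1 are all 1, so H_0 = Z.
  H_1: rank ker ∂_1 − rank ∂_2 = (27 − 8) − 18 = 1, and ∂_2 has invariant factor 2 > 1, so H_1 = Z ⊕ Z/2.
  H_2: rank ker ∂_2 − rank ∂_3 = (18 − 18) − 0 = 0, and there is no ∂_3, so H_2 = 0.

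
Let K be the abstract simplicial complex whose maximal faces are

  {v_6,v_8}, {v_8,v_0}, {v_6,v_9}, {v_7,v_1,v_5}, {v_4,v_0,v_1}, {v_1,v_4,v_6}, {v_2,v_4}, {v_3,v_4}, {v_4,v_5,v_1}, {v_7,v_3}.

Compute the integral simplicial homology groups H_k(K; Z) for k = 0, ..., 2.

H_0 ≅ Z,  H_1 ≅ Z^2,  H_2 = 0.

We work with the vertex ordering v_0 < v_1 < v_2 < v_3 < v_4 < v_5 < v_6 < v_7 < v_8 < v_9. The simplices of K, each written with vertices in increasing order, are:

  0-simplices (10): [v_0], [v_1], [v_2], [v_3], [v_4], [v_5], [v_6], [v_7], [v_8], [v_9]
  1-simplices (15): (15 of them)
  2-simplices (4): [v_0,v_1,v_4], [v_1,v_4,v_5], [v_1,v_4,v_6], [v_1,v_5,v_7]

so the chain groups are C_0 ≅ Z^10, C_1 ≅ Z^15, C_2 ≅ Z^4.

The boundary map ∂_1: C_1 → C_0 maps an edge to its endpoints' difference, ∂[p,q] = q − p.
As a 10×15 matrix over Z this has rank 9, with invariant factors (1,1,1,1,1,1,1,1,1).

Boundary ∂_2: C_2 → C_1 acts by ∂[p,q,r] = [q,r] − [p,r] + [p,q]. For instance
  ∂[v_1,v_4,v_6] = [v_4,v_6] − [v_1,v_6] + [v_1,v_4],
  ∂[v_0,v_1,v_4] = [v_1,v_4] − [v_0,v_4] + [v_0,v_1].
This gives a 15×4 integer matrix of rank 4; reducing to Smith normal form yields diagonal entries (1,1,1,1).

Reading off H_k = ker ∂_k / im ∂_{k+1}:

  H_0: rank C_0 − rank ∂_1 = 10 − 9 = 1, and the invariant factors of ∂_1 are all 1, so H_0 = Z.
  H_1: rank ker ∂_1 − rank ∂_2 = (15 − 9) − 4 = 2, and the invariant factors of ∂_2 are all 1, so H_1 = Z^2.
  H_2: rank ker ∂_2 − rank ∂_3 = (4 − 4) − 0 = 0, and there is no ∂_3, so H_2 = 0.

As a check, the Euler characteristic is 10 − 15 + 4 = -1, which agrees with 1 − 2 + 0 = -1.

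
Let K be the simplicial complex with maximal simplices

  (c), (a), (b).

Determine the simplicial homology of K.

Take the total order a < b < c on the vertex set. Then K (dimension 0) consists of the simplices:

  0-simplices (3): a, b, c

giving chain groups C_0 ≅ Z^3.

From H_k ≅ ker(∂_k) / im(∂_{k+1}) we obtain:

  H_0: rank C_0 − rank ∂_1 = 3 − 0 = 3, and there is no ∂_1, so H_0 = Z^3.

H_0 ≅ Z^3.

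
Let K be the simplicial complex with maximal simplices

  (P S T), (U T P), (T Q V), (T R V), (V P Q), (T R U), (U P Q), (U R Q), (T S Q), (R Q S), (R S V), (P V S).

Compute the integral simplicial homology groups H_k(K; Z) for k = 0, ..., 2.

H_0 = Z,  H_1 = Z_2,  H_2 = 0.

Fix the vertex order P < Q < R < S < T < U < V and write every simplex with vertices in increasing order. Then dim K = 2 and the simplices of K are:

  0-simplices (7): P, Q, R, S, T, U, V
  1-simplices (18): PQ, PS, PT, PU, PV, QR, QS, QT, QU, QV, RS, RT, RU, RV, ST, SV, TU, TV
  2-simplices (12): PQU, PQV, PST, PSV, PTU, QRS, QRU, QST, QTV, RSV, RTU, RTV

Hence C_0 ≅ Z^7, C_1 ≅ Z^18, C_2 ≅ Z^12.

∂_1: C_1 → C_0 is given by ∂[p,q] = [q] − [p]. For instance
  ∂RS = S − R.
The 7×18 boundary matrix has rank 6 and Smith normal form diag(1,1,1,1,1,1).

The boundary map ∂_2: C_2 → C_1 maps a triangle to the signed sum of its edges. For instance
  ∂QTV = TV − QV + QT,
  ∂PSV = SV − PV + PS.
The 18×12 boundary matrix has rank 12 and Smith normal form diag(1,1,1,1,1,1,1,1,1,1,1,2).

Reading off H_k = ker ∂_k / im ∂_{k+1}:

  H_0: rank C_0 − rank ∂_1 = 7 − 6 = 1, and the invariant factors of ∂_1 are all 1, so H_0 = Z.
  H_1: rank ker ∂_1 − rank ∂_2 = (18 − 6) − 12 = 0, and ∂_2 has invariant factor 2 > 1, so H_1 = Z_2.
  H_2: rank ker ∂_2 − rank ∂_3 = (12 − 12) − 0 = 0, and there is no ∂_3, so H_2 = 0.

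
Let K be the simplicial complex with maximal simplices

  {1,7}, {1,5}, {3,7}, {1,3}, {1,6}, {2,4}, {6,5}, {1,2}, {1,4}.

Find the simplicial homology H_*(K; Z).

Take the total order 1 < 2 < 3 < 4 < 5 < 6 < 7 on the vertex set. Then K (dimension 1) consists of the simplices:

  0-simplices (7): [1], [2], [3], [4], [5], [6], [7]
  1-simplices (9): [1,2], [1,3], [1,4], [1,5], [1,6], [1,7], [2,4], [3,7], [5,6]

giving chain groups C_0 ≅ Z^7, C_1 ≅ Z^9.

Boundary ∂_1: C_1 → C_0 sends each edge [p,q] (with p < q) to q − p.
The resulting 7×9 matrix has rank 6, and its Smith normal form has invariant factors (1,1,1,1,1,1).

Reading off H_k = ker ∂_k / im ∂_{k+1}:

  H_0: rank C_0 − rank ∂_1 = 7 − 6 = 1, and the invariant factors of ∂_1 are all 1, so H_0 ≅ Z.
  H_1: rank ker ∂_1 − rank ∂_2 = (9 − 6) − 0 = 3, and there is no ∂_2, so H_1 ≅ Z^3.

As a check, the Euler characteristic is 7 − 9 = -2, which agrees with 1 − 3 = -2.

H_0 = Z,  H_1 = Z^3.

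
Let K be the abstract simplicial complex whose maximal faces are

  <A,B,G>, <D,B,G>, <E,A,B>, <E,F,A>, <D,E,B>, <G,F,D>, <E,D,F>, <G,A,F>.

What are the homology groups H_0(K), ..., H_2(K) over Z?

Fix the vertex order A < B < D < E < F < G and write every simplex with vertices in increasing order. Then dim K = 2 and the simplices of K are:

  0-simplices (6): A, B, D, E, F, G
  1-simplices (12): AB, AE, AF, AG, BD, BE, BG, DE, DF, DG, EF, FG
  2-simplices (8): ABE, ABG, AEF, AFG, BDE, BDG, DEF, DFG

Hence C_0 ≅ Z^6, C_1 ≅ Z^12, C_2 ≅ Z^8.

Boundary ∂_1: C_1 → C_0 sends each edge [p,q] (with p < q) to q − p. For instance
  ∂DE = E − D.
As a 6×12 matrix over Z this has rank 5, with invariant factors (1,1,1,1,1).

∂_2: C_2 → C_1 sends each 2-simplex [p,q,r] to [q,r] − [p,r] + [p,q]. For instance
  ∂ABG = BG − AG + AB,
  ∂AFG = FG − AG + AF.
The resulting 12×8 matrix has rank 7, and its Smith normal form has invariant factors (1,1,1,1,1,1,1).

Reading off H_k = ker ∂_k / im ∂_{k+1}:

  H_0: rank C_0 − rank ∂_1 = 6 − 5 = 1, and the invariant factors of ∂_1 are all 1, so H_0 ≅ Z.
  H_1: rank ker ∂_1 − rank ∂_2 = (12 − 5) − 7 = 0, and the invariant factors of ∂_2 are all 1, so H_1 ≅ 0.
  H_2: rank ker ∂_2 − rank ∂_3 = (8 − 7) − 0 = 1, and there is no ∂_3, so H_2 ≅ Z.

H_0 = Z,  H_1 = 0,  H_2 = Z.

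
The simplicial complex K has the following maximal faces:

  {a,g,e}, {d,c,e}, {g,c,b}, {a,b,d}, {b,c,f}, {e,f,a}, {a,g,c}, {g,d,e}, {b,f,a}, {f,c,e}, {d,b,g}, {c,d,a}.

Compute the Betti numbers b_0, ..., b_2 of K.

Order the vertices as a < b < c < d < e < f < g. Listing each simplex with vertices in this order, K has dimension 2 with simplices:

  0-simplices (7): a, b, c, d, e, f, g
  1-simplices (18): ab, ac, ad, ae, af, ag, bc, bd, bf, bg, cd, ce, cf, cg, de, dg, ef, eg
  2-simplices (12): abd, abf, acd, acg, aef, aeg, bcf, bcg, bdg, cde, cef, deg

giving chain groups C_0 ≅ Z^7, C_1 ≅ Z^18, C_2 ≅ Z^12.

The boundary map ∂_1: C_1 → C_0 maps an edge to its endpoints' difference, ∂[p,q] = q − p.
The 7×18 boundary matrix has rank 6 and Smith normal form diag(1,1,1,1,1,1).

∂_2: C_2 → C_1 acts by ∂[p,q,r] = [q,r] − [p,r] + [p,q]. For instance
  ∂bdg = dg − bg + bd,
  ∂abf = bf − af + ab.
This gives a 18×12 integer matrix of rank 12; reducing to Smith normal form yields diagonal entries (1,1,1,1,1,1,1,1,1,1,1,2).

Reading off H_k = ker ∂_k / im ∂_{k+1}:

  H_0: rank C_0 − rank ∂_1 = 7 − 6 = 1, and the invariant factors of ∂_1 are all 1, so H_0 ≅ Z.
  H_1: rank ker ∂_1 − rank ∂_2 = (18 − 6) − 12 = 0, and ∂_2 has invariant factor 2 > 1, so H_1 ≅ Z/2Z.
  H_2: rank ker ∂_2 − rank ∂_3 = (12 − 12) − 0 = 0, and there is no ∂_3, so H_2 ≅ 0.

As a check, the Euler characteristic is 7 − 18 + 12 = 1, which agrees with 1 − 0 + 0 = 1.
(K is a triangulation of the real projective plane RP^2.)

Hence the Betti numbers are b_0 = 1, b_1 = 0, b_2 = 0.

b_0 = 1, b_1 = 0, b_2 = 0.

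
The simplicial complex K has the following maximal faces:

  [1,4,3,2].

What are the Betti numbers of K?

Fix the vertex order 1 < 2 < 3 < 4 and write every simplex with vertices in increasing order. Then dim K = 3 and the simplices of K are:

  0-simplices (4): [1], [2], [3], [4]
  1-simplices (6): [1,2], [1,3], [1,4], [2,3], [2,4], [3,4]
  2-simplices (4): [1,2,3], [1,2,4], [1,3,4], [2,3,4]
  3-simplices (1): [1,2,3,4]

Hence C_0 ≅ Z^4, C_1 ≅ Z^6, C_2 ≅ Z^4, C_3 ≅ Z^1.

∂_1: C_1 → C_0 sends each edge [p,q] (with p < q) to q − p. For instance
  ∂[2,3] = [3] − [2].
The resulting 4×6 matrix has rank 3, and its Smith normal form has invariant factors (1,1,1).

Boundary ∂_2: C_2 → C_1 sends each 2-simplex [p,q,r] to [q,r] − [p,r] + [p,q]. For instance
  ∂[1,3,4] = [3,4] − [1,4] + [1,3],
  ∂[2,3,4] = [3,4] − [2,4] + [2,3].
As a 6×4 matrix over Z this has rank 3, with invariant factors (1,1,1).

Boundary ∂_3: C_3 → C_2 sends each 3-simplex σ to the alternating sum Σ_i (−1)^i (σ with its i-th vertex removed). For instance
  ∂[1,2,3,4] = [2,3,4] − [1,3,4] + [1,2,4] − [1,2,3].
As a 4×1 matrix over Z this has rank 1, with invariant factors (1).

Now H_k = ker ∂_k / im ∂_{k+1}, so:

  H_0: rank C_0 − rank ∂_1 = 4 − 3 = 1, and the invariant factors of ∂_1 are all 1, so H_0 = Z.
  H_1: rank ker ∂_1 − rank ∂_2 = (6 − 3) − 3 = 0, and the invariant factors of ∂_2 are all 1, so H_1 = 0.
  H_2: rank ker ∂_2 − rank ∂_3 = (4 − 3) − 1 = 0, and the invariant factors of ∂_3 are all 1, so H_2 = 0.
  H_3: rank ker ∂_3 − rank ∂_4 = (1 − 1) − 0 = 0, and there is no ∂_4, so H_3 = 0.

As a check, the Euler characteristic is 4 − 6 + 4 − 1 = 1, which agrees with 1 − 0 + 0 − 0 = 1.
(K is a triangulation of the 3-simplex.)

Hence the Betti numbers are b_0 = 1, b_1 = 0, b_2 = 0, b_3 = 0.

b_0 = 1, b_1 = 0, b_2 = 0, b_3 = 0.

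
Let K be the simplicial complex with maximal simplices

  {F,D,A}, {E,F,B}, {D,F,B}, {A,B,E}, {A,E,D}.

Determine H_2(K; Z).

H_2 = 0.

Take the total order A < B < D < E < F on the vertex set. Then K (dimension 2) consists of the simplices:

  0-simplices (5): A, B, D, E, F
  1-simplices (10): AB, AD, AE, AF, BD, BE, BF, DE, DF, EF
  2-simplices (5): ABE, ADE, ADF, BDF, BEF

so the chain groups are C_0 ≅ Z^5, C_1 ≅ Z^10, C_2 ≅ Z^5.

∂_1: C_1 → C_0 maps an edge to its endpoints' difference, ∂[p,q] = q − p. For instance
  ∂BE = E − B.
The 5×10 boundary matrix has rank 4 and Smith normal form diag(1,1,1,1).

Boundary ∂_2: C_2 → C_1 maps a triangle to the signed sum of its edges. For instance
  ∂ADF = DF − AF + AD,
  ∂BEF = EF − BF + BE.
As a 10×5 matrix over Z this has rank 5, with invariant factors (1,1,1,1,1).

From H_k ≅ ker(∂_k) / im(∂_{k+1}) we obtain:

  H_2: rank ker ∂_2 − rank ∂_3 = (5 − 5) − 0 = 0, and there is no ∂_3, so H_2 ≅ 0.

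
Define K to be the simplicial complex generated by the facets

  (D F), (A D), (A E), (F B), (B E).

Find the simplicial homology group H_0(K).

K has 5 vertices, 5 edges.
rank ∂_0 = 0, rank ∂_1 = 4 ⇒ b_0 = 5 − 0 − 4 = 1; all invariant factors of ∂_1 are 1 so no torsion. So H_0 ≅ Z.

H_0 = Z.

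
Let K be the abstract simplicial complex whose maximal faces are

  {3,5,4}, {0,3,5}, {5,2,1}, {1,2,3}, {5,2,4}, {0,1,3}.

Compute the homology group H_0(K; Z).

H_0 ≅ Z.

Order the vertices as 0 < 1 < 2 < 3 < 4 < 5. Listing each simplex with vertices in this order, K has dimension 2 with simplices:

  0-simplices (6): [0], [1], [2], [3], [4], [5]
  1-simplices (12): [0,1], [0,3], [0,5], [1,2], [1,3], [1,5], [2,3], [2,4], [2,5], [3,4], [3,5], [4,5]
  2-simplices (6): [0,1,3], [0,3,5], [1,2,3], [1,2,5], [2,4,5], [3,4,5]

Hence C_0 ≅ Z^6, C_1 ≅ Z^12, C_2 ≅ Z^6.

Boundary ∂_1: C_1 → C_0 maps an edge to its endpoints' difference, ∂[p,q] = q − p. For instance
  ∂[1,5] = [5] − [1].
This gives a 6×12 integer matrix of rank 5; reducing to Smith normal form yields diagonal entries (1,1,1,1,1).

∂_2: C_2 → C_1 maps a triangle to the signed sum of its edges. For instance
  ∂[0,3,5] = [3,5] − [0,5] + [0,3],
  ∂[3,4,5] = [4,5] − [3,5] + [3,4].
This gives a 12×6 integer matrix of rank 6; reducing to Smith normal form yields diagonal entries (1,1,1,1,1,1).

From H_k ≅ ker(∂_k) / im(∂_{k+1}) we obtain:

  H_0: rank C_0 − rank ∂_1 = 6 − 5 = 1, and the invariant factors of ∂_1 are all 1, so H_0 = Z.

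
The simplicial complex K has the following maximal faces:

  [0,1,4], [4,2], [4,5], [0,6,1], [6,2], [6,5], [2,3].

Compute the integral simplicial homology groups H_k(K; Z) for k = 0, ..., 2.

H_0 = Z,  H_1 = Z^2,  H_2 = 0.

K has 7 vertices, 10 edges, 2 triangles.
rank ∂_0 = 0, rank ∂_1 = 6 ⇒ b_0 = 7 − 0 − 6 = 1; all invariant factors of ∂_1 are 1 so no torsion. So H_0 = Z.
rank ∂_1 = 6, rank ∂_2 = 2 ⇒ b_1 = 10 − 6 − 2 = 2; all invariant factors of ∂_2 are 1 so no torsion. So H_1 = Z^2.
rank ∂_2 = 2, rank ∂_3 = 0 ⇒ b_2 = 2 − 2 − 0 = 0. So H_2 = 0.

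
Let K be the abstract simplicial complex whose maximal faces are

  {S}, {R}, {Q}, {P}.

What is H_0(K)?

H_0 = Z^4.

We work with the vertex ordering P < Q < R < S. The simplices of K, each written with vertices in increasing order, are:

  0-simplices (4): P, Q, R, S

Hence C_0 ≅ Z^4.

Reading off H_k = ker ∂_k / im ∂_{k+1}:

  H_0: rank C_0 − rank ∂_1 = 4 − 0 = 4, and there is no ∂_1, so H_0 = Z^4.

(K is a triangulation of a set of 4 points.)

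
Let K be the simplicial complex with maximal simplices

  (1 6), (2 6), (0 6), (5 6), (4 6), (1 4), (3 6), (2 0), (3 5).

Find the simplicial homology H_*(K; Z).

K has 7 vertices, 9 edges.
rank ∂_0 = 0, rank ∂_1 = 6 ⇒ b_0 = 7 − 0 − 6 = 1; all invariant factors of ∂_1 are 1 so no torsion. So H_0 ≅ Z.
rank ∂_1 = 6, rank ∂_2 = 0 ⇒ b_1 = 9 − 6 − 0 = 3. So H_1 ≅ Z^3.

H_0 ≅ Z,  H_1 ≅ Z^3.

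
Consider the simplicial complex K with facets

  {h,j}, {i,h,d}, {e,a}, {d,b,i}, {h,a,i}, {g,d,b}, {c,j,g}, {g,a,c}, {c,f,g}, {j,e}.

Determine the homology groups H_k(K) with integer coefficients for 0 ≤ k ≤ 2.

H_0 = Z,  H_1 = Z^3,  H_2 = 0.

Order the vertices as a < b < c < d < e < f < g < h < i < j. Listing each simplex with vertices in this order, K has dimension 2 with simplices:

  0-simplices (10): a, b, c, d, e, f, g, h, i, j
  1-simplices (19): ac, ae, ag, ah, ai, bd, bg, bi, cf, cg, cj, dg, dh, di, ej, fg, gj, hi, hj
  2-simplices (7): acg, ahi, bdg, bdi, cfg, cgj, dhi

so the chain groups are C_0 ≅ Z^10, C_1 ≅ Z^19, C_2 ≅ Z^7.

The boundary map ∂_1: C_1 → C_0 is given by ∂[p,q] = [q] − [p].
This gives a 10×19 integer matrix of rank 9; reducing to Smith normal form yields diagonal entries (1,1,1,1,1,1,1,1,1).

The boundary map ∂_2: C_2 → C_1 sends each 2-simplex [p,q,r] to [q,r] − [p,r] + [p,q]. For instance
  ∂bdi = di − bi + bd,
  ∂cfg = fg − cg + cf.
The 19×7 boundary matrix has rank 7 and Smith normal form diag(1,1,1,1,1,1,1).

Reading off H_k = ker ∂_k / im ∂_{k+1}:

  H_0: rank C_0 − rank ∂_1 = 10 − 9 = 1, and the invariant factors of ∂_1 are all 1, so H_0 = Z.
  H_1: rank ker ∂_1 − rank ∂_2 = (19 − 9) − 7 = 3, and the invariant factors of ∂_2 are all 1, so H_1 = Z^3.
  H_2: rank ker ∂_2 − rank ∂_3 = (7 − 7) − 0 = 0, and there is no ∂_3, so H_2 = 0.

As a check, the Euler characteristic is 10 − 19 + 7 = -2, which agrees with 1 − 3 + 0 = -2.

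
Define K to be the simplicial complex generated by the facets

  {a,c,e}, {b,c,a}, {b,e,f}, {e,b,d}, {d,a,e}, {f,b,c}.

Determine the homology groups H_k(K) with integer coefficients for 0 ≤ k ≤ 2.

H_0 = Z,  H_1 = Z,  H_2 = 0.

K has 6 vertices, 12 edges, 6 triangles.
rank ∂_0 = 0, rank ∂_1 = 5 ⇒ b_0 = 6 − 0 − 5 = 1; all invariant factors of ∂_1 are 1 so no torsion. So H_0 = Z.
rank ∂_1 = 5, rank ∂_2 = 6 ⇒ b_1 = 12 − 5 − 6 = 1; all invariant factors of ∂_2 are 1 so no torsion. So H_1 = Z.
rank ∂_2 = 6, rank ∂_3 = 0 ⇒ b_2 = 6 − 6 − 0 = 0. So H_2 = 0.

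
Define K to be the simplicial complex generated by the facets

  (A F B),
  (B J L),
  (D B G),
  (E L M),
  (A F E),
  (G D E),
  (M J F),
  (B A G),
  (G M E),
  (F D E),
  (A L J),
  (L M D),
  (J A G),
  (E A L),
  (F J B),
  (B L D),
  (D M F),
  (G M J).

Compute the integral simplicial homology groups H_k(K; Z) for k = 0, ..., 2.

H_0 = Z,  H_1 = Z ⊕ Z/2Z,  H_2 = 0.

We work with the vertex ordering A < B < D < E < F < G < J < L < M. The simplices of K, each written with vertices in increasing order, are:

  0-simplices (9): A, B, D, E, F, G, J, L, M
  1-simplices (27): AB, AE, AF, AG, AJ, AL, BD, BF, BG, BJ, BL, DE, DF, DG, DL, DM, EF, EG, EL, EM, FJ, FM, GJ, GM, JL, JM, LM
  2-simplices (18): ABF, ABG, AEF, AEL, AGJ, AJL, BDG, BDL, BFJ, BJL, DEF, DEG, DFM, DLM, EGM, ELM, FJM, GJM

so the chain groups are C_0 ≅ Z^9, C_1 ≅ Z^27, C_2 ≅ Z^18.

∂_1: C_1 → C_0 is given by ∂[p,q] = [q] − [p].
The resulting 9×27 matrix has rank 8, and its Smith normal form has invariant factors (1,1,1,1,1,1,1,1).

Boundary ∂_2: C_2 → C_1 maps a triangle to the signed sum of its edges. For instance
  ∂DEF = EF − DF + DE,
  ∂AGJ = GJ − AJ + AG.
The 27×18 boundary matrix has rank 18 and Smith normal form diag(1,1,1,1,1,1,1,1,1,1,1,1,1,1,1,1,1,2).

Now H_k = ker ∂_k / im ∂_{k+1}, so:

  H_0: rank C_0 − rank ∂_1 = 9 − 8 = 1, and the invariant factors of ∂_1 are all 1, so H_0 ≅ Z.
  H_1: rank ker ∂_1 − rank ∂_2 = (27 − 8) − 18 = 1, and ∂_2 has invariant factor 2 > 1, so H_1 ≅ Z ⊕ Z/2Z.
  H_2: rank ker ∂_2 − rank ∂_3 = (18 − 18) − 0 = 0, and there is no ∂_3, so H_2 ≅ 0.

As a check, the Euler characteristic is 9 − 27 + 18 = 0, which agrees with 1 − 1 + 0 = 0.
(K is a triangulation of the Klein bottle.)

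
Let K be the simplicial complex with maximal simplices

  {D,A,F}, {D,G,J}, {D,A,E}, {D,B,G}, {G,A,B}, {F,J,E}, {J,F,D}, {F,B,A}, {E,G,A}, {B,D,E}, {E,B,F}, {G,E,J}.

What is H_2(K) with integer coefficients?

H_2 ≅ 0.

Take the total order A < B < D < E < F < G < J on the vertex set. Then K (dimension 2) consists of the simplices:

  0-simplices (7): A, B, D, E, F, G, J
  1-simplices (18): AB, AD, AE, AF, AG, BD, BE, BF, BG, DE, DF, DG, DJ, EF, EG, EJ, FJ, GJ
  2-simplices (12): ABF, ABG, ADE, ADF, AEG, BDE, BDG, BEF, DFJ, DGJ, EFJ, EGJ

giving chain groups C_0 ≅ Z^7, C_1 ≅ Z^18, C_2 ≅ Z^12.

Boundary ∂_1: C_1 → C_0 sends each edge [p,q] (with p < q) to q − p. For instance
  ∂DJ = J − D.
The 7×18 boundary matrix has rank 6 and Smith normal form diag(1,1,1,1,1,1).

The boundary map ∂_2: C_2 → C_1 maps a triangle to the signed sum of its edges. For instance
  ∂BEF = EF − BF + BE,
  ∂ADF = DF − AF + AD.
As a 18×12 matrix over Z this has rank 12, with invariant factors (1,1,1,1,1,1,1,1,1,1,1,2).

Reading off H_k = ker ∂_k / im ∂_{k+1}:

  H_2: rank ker ∂_2 − rank ∂_3 = (12 − 12) − 0 = 0, and there is no ∂_3, so H_2 ≅ 0.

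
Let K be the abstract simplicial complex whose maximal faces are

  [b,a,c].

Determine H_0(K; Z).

Order the vertices as a < b < c. Listing each simplex with vertices in this order, K has dimension 2 with simplices:

  0-simplices (3): a, b, c
  1-simplices (3): ab, ac, bc
  2-simplices (1): abc

Hence C_0 ≅ Z^3, C_1 ≅ Z^3, C_2 ≅ Z^1.

∂_1: C_1 → C_0 is given by ∂[p,q] = [q] − [p]. For instance
  ∂ab = b − a.
The resulting 3×3 matrix has rank 2, and its Smith normal form has invariant factors (1,1).

Boundary ∂_2: C_2 → C_1 maps a triangle to the signed sum of its edges. For instance
  ∂abc = bc − ac + ab.
This gives a 3×1 integer matrix of rank 1; reducing to Smith normal form yields diagonal entries (1).

Reading off H_k = ker ∂_k / im ∂_{k+1}:

  H_0: rank C_0 − rank ∂_1 = 3 − 2 = 1, and the invariant factors of ∂_1 are all 1, so H_0 = Z.

H_0 ≅ Z.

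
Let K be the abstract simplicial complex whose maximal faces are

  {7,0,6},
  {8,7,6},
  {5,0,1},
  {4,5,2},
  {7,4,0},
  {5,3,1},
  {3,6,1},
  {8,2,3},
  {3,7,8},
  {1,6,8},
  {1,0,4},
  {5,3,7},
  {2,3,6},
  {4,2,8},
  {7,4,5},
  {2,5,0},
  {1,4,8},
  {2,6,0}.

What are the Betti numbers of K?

We work with the vertex ordering 0 < 1 < 2 < 3 < 4 < 5 < 6 < 7 < 8. The simplices of K, each written with vertices in increasing order, are:

  0-simplices (9): [0], [1], [2], [3], [4], [5], [6], [7], [8]
  1-simplices (27): (27 of them)
  2-simplices (18): [0,1,4], [0,1,5], [0,2,5], [0,2,6], [0,4,7], [0,6,7], [1,3,5], [1,3,6], [1,4,8], [1,6,8], [2,3,6], [2,3,8], [2,4,5], [2,4,8], [3,5,7], [3,7,8], [4,5,7], [6,7,8]

so the chain groups are C_0 ≅ Z^9, C_1 ≅ Z^27, C_2 ≅ Z^18.

Boundary ∂_1: C_1 → C_0 is given by ∂[p,q] = [q] − [p].
This gives a 9×27 integer matrix of rank 8; reducing to Smith normal form yields diagonal entries (1,1,1,1,1,1,1,1).

Boundary ∂_2: C_2 → C_1 acts by ∂[p,q,r] = [q,r] − [p,r] + [p,q]. For instance
  ∂[3,7,8] = [7,8] − [3,8] + [3,7],
  ∂[3,5,7] = [5,7] − [3,7] + [3,5].
As a 27×18 matrix over Z this has rank 18, with invariant factors (1,1,1,1,1,1,1,1,1,1,1,1,1,1,1,1,1,2).

Now H_k = ker ∂_k / im ∂_{k+1}, so:

  H_0: rank C_0 − rank ∂_1 = 9 − 8 = 1, and the invariant factors of ∂_1 are all 1, so H_0 ≅ Z.
  H_1: rank ker ∂_1 − rank ∂_2 = (27 − 8) − 18 = 1, and ∂_2 has invariant factor 2 > 1, so H_1 ≅ Z ⊕ Z/2Z.
  H_2: rank ker ∂_2 − rank ∂_3 = (18 − 18) − 0 = 0, and there is no ∂_3, so H_2 ≅ 0.

As a check, the Euler characteristic is 9 − 27 + 18 = 0, which agrees with 1 − 1 + 0 = 0.

Hence the Betti numbers are b_0 = 1, b_1 = 1, b_2 = 0.

b_0 = 1, b_1 = 1, b_2 = 0.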